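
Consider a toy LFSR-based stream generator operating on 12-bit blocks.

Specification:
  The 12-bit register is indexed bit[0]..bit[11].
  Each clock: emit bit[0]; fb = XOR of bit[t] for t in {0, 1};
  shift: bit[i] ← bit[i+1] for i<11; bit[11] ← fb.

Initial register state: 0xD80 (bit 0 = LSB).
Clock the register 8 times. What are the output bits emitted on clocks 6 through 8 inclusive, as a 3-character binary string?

001

reg_0 = 0xD80
clock 1: out=0, reg = 0x6C0
clock 2: out=0, reg = 0x360
clock 3: out=0, reg = 0x1B0
clock 4: out=0, reg = 0x0D8
clock 5: out=0, reg = 0x06C
clock 6: out=0, reg = 0x036
clock 7: out=0, reg = 0x81B
clock 8: out=1, reg = 0x40D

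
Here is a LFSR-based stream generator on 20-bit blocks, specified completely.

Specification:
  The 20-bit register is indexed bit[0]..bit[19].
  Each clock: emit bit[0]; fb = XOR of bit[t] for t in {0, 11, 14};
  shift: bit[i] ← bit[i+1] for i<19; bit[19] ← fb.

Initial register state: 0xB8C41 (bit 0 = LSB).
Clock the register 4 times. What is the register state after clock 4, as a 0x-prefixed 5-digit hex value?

0xEB8C4

reg_0 = 0xB8C41
clock 1: out=1, reg = 0x5C620
clock 2: out=0, reg = 0xAE310
clock 3: out=0, reg = 0xD7188
clock 4: out=0, reg = 0xEB8C4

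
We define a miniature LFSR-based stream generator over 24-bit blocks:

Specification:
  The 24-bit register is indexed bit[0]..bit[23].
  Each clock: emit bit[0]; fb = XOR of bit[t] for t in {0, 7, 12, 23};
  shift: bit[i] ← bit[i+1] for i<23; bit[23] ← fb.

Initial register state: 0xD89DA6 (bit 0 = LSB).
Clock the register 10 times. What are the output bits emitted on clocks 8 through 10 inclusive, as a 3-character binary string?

reg_0 = 0xD89DA6
clock 1: out=0, reg = 0xEC4ED3
clock 2: out=1, reg = 0xF62769
clock 3: out=1, reg = 0x7B13B4
clock 4: out=0, reg = 0x3D89DA
clock 5: out=0, reg = 0x9EC4ED
clock 6: out=1, reg = 0xCF6276
clock 7: out=0, reg = 0xE7B13B
clock 8: out=1, reg = 0xF3D89D
clock 9: out=1, reg = 0x79EC4E
clock 10: out=0, reg = 0x3CF627

110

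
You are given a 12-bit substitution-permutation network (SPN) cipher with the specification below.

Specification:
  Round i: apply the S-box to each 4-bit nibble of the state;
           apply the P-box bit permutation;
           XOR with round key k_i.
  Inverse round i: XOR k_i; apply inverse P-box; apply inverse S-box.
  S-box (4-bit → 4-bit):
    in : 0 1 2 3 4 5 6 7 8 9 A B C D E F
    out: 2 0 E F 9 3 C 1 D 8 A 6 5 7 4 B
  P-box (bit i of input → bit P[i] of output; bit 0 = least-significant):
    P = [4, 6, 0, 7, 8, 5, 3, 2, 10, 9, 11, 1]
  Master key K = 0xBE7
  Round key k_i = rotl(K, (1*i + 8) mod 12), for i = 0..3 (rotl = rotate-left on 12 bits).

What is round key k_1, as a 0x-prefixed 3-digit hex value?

0xF7C

K = 0xBE7
k_0 = rotl(K, (1*0+8) mod 12) = rotl(K, 8) = 0x7BE
k_1 = rotl(K, (1*1+8) mod 12) = rotl(K, 9) = 0xF7C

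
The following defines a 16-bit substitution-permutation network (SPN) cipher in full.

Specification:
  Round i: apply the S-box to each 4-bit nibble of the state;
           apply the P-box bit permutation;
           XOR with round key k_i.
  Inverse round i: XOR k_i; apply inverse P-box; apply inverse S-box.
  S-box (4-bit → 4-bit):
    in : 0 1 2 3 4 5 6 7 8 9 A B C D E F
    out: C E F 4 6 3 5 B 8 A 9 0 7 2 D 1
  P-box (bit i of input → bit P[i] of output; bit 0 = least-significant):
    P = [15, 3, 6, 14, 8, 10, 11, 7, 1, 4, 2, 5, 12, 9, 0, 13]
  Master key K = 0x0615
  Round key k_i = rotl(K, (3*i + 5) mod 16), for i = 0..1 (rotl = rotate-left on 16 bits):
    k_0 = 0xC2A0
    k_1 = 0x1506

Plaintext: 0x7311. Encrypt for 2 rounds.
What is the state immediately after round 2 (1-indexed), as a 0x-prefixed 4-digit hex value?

0x9C58

s_0 = plaintext = 0x7311
s_1 = Round(s_0, k_0) = 0xBC6C
s_2 = Round(s_1, k_1) = 0x9C58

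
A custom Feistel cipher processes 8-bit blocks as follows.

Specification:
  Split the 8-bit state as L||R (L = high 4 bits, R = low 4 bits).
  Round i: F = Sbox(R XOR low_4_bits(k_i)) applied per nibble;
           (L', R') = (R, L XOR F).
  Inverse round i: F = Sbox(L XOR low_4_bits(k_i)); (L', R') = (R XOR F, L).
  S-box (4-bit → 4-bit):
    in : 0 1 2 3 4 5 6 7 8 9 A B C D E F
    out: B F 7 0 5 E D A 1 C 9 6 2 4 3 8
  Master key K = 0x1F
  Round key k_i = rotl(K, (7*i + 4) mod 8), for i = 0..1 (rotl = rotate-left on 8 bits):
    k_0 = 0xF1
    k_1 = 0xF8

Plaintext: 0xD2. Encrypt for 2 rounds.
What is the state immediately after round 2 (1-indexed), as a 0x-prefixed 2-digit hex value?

0xDC

s_0 = plaintext = 0xD2
s_1 = Round(s_0, k_0) = 0x2D
s_2 = Round(s_1, k_1) = 0xDC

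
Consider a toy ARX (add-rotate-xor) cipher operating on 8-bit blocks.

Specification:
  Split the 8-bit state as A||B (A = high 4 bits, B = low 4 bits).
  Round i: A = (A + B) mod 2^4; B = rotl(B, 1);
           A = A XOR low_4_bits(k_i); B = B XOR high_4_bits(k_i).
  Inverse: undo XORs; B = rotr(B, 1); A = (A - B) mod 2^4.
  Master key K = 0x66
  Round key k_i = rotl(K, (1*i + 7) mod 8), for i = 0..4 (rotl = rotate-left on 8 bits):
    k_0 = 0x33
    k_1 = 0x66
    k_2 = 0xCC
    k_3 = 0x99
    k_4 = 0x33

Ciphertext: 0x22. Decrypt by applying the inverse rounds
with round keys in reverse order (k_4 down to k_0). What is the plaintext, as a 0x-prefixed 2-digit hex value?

s_0 = ciphertext = 0x22
s_1 = InvRound(s_0, k_4) = 0x98
s_2 = InvRound(s_1, k_3) = 0x88
s_3 = InvRound(s_2, k_2) = 0x22
s_4 = InvRound(s_3, k_1) = 0x22
s_5 = InvRound(s_4, k_0) = 0x98

0x98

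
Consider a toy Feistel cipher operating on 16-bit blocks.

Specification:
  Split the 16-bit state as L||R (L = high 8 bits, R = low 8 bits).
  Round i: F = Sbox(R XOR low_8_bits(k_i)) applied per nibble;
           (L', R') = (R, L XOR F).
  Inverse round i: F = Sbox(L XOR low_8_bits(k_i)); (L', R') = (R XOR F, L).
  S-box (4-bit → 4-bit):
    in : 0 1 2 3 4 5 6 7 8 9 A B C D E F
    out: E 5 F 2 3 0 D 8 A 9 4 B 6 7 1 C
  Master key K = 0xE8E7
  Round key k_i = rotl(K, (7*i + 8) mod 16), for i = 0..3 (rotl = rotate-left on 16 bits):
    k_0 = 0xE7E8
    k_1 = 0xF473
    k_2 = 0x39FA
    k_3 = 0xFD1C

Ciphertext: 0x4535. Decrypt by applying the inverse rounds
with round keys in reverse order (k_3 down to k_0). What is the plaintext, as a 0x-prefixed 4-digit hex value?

0x5437

s_0 = ciphertext = 0x4535
s_1 = InvRound(s_0, k_3) = 0x3C45
s_2 = InvRound(s_1, k_2) = 0x283C
s_3 = InvRound(s_2, k_1) = 0x3728
s_4 = InvRound(s_3, k_0) = 0x5437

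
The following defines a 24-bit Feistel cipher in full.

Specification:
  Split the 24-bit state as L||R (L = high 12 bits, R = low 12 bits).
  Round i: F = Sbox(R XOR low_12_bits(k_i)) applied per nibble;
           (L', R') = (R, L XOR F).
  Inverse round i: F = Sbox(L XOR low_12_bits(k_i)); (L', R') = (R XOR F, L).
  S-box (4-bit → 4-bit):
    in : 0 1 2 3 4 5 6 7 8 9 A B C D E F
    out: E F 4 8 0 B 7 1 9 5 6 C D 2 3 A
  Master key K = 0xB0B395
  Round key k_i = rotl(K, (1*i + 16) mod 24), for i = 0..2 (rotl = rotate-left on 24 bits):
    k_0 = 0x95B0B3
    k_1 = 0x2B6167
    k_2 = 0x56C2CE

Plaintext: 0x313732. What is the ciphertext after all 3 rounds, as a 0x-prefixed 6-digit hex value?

s_0 = plaintext = 0x313732
s_1 = Round(s_0, k_0) = 0x73228C
s_2 = Round(s_1, k_1) = 0x28CF0E
s_3 = Round(s_2, k_2) = 0xF0E052

0xF0E052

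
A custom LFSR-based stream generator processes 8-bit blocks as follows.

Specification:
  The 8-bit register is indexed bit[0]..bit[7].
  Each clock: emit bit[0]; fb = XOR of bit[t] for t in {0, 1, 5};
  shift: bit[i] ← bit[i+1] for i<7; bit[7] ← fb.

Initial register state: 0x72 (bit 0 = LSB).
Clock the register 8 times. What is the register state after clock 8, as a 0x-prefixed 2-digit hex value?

0x08

reg_0 = 0x72
clock 1: out=0, reg = 0x39
clock 2: out=1, reg = 0x1C
clock 3: out=0, reg = 0x0E
clock 4: out=0, reg = 0x87
clock 5: out=1, reg = 0x43
clock 6: out=1, reg = 0x21
clock 7: out=1, reg = 0x10
clock 8: out=0, reg = 0x08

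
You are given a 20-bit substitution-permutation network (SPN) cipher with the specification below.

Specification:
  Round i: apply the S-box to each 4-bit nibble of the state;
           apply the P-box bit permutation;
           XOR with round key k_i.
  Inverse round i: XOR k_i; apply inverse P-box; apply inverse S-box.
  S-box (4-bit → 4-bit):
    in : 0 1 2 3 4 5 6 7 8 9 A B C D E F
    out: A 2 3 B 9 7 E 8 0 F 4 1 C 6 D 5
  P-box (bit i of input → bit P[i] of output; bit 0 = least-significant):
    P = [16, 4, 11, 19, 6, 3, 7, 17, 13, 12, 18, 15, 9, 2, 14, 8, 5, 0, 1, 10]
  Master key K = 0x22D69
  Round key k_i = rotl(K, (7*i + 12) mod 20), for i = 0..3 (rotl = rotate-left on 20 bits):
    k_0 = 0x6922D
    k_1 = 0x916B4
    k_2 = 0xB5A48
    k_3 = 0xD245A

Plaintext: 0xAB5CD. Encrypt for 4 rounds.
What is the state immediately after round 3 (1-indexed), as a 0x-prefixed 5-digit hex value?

s_0 = plaintext = 0xAB5CD
s_1 = Round(s_0, k_0) = 0x0A8BF
s_2 = Round(s_1, k_1) = 0x85AF5
s_3 = Round(s_2, k_2) = 0xE109C
s_4 = Round(s_3, k_3) = 0x7B8B4

0xE109C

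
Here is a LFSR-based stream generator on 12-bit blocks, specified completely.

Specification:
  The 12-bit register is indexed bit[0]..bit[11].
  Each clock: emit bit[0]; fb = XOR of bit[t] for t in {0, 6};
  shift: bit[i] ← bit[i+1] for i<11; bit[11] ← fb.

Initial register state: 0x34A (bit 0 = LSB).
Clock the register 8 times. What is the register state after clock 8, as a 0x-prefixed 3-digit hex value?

reg_0 = 0x34A
clock 1: out=0, reg = 0x9A5
clock 2: out=1, reg = 0xCD2
clock 3: out=0, reg = 0xE69
clock 4: out=1, reg = 0x734
clock 5: out=0, reg = 0x39A
clock 6: out=0, reg = 0x1CD
clock 7: out=1, reg = 0x0E6
clock 8: out=0, reg = 0x873

0x873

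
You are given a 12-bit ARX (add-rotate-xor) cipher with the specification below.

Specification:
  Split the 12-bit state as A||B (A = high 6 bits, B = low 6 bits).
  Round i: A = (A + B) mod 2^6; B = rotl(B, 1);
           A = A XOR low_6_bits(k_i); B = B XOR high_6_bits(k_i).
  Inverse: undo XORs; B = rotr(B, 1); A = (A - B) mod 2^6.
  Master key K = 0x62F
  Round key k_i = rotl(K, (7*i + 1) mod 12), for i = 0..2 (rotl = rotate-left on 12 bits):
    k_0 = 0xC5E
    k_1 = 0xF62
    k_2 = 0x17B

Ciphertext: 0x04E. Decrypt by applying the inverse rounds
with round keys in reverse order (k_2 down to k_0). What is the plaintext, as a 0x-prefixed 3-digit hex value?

s_0 = ciphertext = 0x04E
s_1 = InvRound(s_0, k_2) = 0x565
s_2 = InvRound(s_1, k_1) = 0xACC
s_3 = InvRound(s_2, k_0) = 0xDFE

0xDFE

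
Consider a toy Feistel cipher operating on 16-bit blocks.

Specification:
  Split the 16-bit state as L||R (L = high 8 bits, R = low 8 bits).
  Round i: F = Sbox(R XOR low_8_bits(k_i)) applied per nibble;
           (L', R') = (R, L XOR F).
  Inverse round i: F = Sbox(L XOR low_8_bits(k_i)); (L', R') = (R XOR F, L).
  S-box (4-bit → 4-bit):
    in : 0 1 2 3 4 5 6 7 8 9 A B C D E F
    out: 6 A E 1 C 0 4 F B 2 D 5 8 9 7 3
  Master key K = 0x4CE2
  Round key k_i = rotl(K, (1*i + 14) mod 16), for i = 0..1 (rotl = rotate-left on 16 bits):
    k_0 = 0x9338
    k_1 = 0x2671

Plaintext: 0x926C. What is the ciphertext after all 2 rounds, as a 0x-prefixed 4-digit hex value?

s_0 = plaintext = 0x926C
s_1 = Round(s_0, k_0) = 0x6C9E
s_2 = Round(s_1, k_1) = 0x9E1F

0x9E1F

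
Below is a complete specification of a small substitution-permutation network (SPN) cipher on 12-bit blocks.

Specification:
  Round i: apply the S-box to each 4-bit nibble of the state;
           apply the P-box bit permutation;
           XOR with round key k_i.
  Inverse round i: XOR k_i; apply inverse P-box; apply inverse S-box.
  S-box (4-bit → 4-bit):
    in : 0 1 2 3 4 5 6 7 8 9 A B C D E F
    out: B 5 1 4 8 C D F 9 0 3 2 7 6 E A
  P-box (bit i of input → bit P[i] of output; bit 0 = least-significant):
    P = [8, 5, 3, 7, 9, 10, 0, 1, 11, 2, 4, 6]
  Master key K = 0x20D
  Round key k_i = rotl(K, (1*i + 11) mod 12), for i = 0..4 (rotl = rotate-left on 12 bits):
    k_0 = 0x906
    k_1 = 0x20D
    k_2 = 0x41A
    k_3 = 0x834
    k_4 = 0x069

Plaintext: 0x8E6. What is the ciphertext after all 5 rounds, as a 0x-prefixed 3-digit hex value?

0x2A2

s_0 = plaintext = 0x8E6
s_1 = Round(s_0, k_0) = 0x4CD
s_2 = Round(s_1, k_1) = 0x464
s_3 = Round(s_2, k_2) = 0x6D9
s_4 = Round(s_3, k_3) = 0x465
s_5 = Round(s_4, k_4) = 0x2A2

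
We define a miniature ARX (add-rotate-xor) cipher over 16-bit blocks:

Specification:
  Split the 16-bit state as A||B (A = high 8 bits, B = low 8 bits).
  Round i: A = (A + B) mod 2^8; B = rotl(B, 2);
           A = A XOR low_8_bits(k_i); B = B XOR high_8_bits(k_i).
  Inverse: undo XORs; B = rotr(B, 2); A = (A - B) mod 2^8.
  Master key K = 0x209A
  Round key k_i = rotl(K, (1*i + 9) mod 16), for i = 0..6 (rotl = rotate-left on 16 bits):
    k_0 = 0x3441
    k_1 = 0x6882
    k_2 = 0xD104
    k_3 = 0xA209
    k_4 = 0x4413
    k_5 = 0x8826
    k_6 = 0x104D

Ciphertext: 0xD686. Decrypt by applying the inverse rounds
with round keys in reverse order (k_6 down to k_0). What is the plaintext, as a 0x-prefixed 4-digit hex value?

s_0 = ciphertext = 0xD686
s_1 = InvRound(s_0, k_6) = 0xF6A5
s_2 = InvRound(s_1, k_5) = 0x854B
s_3 = InvRound(s_2, k_4) = 0xD3C3
s_4 = InvRound(s_3, k_3) = 0x8258
s_5 = InvRound(s_4, k_2) = 0x2462
s_6 = InvRound(s_5, k_1) = 0x2482
s_7 = InvRound(s_6, k_0) = 0xB8AD

0xB8AD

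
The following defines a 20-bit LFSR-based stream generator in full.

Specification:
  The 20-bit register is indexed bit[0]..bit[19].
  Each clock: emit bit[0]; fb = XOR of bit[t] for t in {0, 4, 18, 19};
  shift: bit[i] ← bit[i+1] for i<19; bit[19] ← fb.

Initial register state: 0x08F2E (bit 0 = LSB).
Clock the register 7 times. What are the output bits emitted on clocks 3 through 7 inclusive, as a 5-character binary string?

reg_0 = 0x08F2E
clock 1: out=0, reg = 0x04797
clock 2: out=1, reg = 0x023CB
clock 3: out=1, reg = 0x811E5
clock 4: out=1, reg = 0x408F2
clock 5: out=0, reg = 0x20479
clock 6: out=1, reg = 0x1023C
clock 7: out=0, reg = 0x8811E

11010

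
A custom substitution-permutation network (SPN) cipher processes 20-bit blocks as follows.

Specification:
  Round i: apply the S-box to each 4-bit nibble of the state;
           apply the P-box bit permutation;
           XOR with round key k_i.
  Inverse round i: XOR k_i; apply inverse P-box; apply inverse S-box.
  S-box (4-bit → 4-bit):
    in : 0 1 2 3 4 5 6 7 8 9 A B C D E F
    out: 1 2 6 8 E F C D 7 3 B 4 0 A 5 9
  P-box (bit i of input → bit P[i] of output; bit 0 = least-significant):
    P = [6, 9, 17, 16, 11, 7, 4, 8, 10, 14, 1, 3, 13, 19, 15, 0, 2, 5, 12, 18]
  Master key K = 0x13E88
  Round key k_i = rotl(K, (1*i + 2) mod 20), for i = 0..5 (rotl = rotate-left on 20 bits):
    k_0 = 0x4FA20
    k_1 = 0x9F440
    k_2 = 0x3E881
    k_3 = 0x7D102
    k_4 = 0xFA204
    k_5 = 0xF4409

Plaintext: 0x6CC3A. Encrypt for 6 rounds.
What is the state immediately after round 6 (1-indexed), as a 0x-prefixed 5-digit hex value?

s_0 = plaintext = 0x6CC3A
s_1 = Round(s_0, k_0) = 0x1E960
s_2 = Round(s_1, k_1) = 0x91130
s_3 = Round(s_2, k_2) = 0xBA9E5
s_4 = Round(s_3, k_3) = 0xCAF53
s_5 = Round(s_4, k_4) = 0x68F9D
s_6 = Round(s_5, k_5) = 0x2FA81

0x2FA81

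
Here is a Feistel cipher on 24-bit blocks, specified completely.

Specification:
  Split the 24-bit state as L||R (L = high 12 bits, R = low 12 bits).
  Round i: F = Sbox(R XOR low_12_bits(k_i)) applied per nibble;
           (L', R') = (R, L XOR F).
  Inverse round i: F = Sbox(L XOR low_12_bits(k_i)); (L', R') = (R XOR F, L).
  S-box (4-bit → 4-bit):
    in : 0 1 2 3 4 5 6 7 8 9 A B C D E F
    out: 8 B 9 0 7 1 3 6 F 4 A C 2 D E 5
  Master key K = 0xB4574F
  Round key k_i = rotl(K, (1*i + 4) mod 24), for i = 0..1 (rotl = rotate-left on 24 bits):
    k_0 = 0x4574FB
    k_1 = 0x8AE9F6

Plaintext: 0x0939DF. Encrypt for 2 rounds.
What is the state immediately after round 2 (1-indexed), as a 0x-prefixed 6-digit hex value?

0xD04E86

s_0 = plaintext = 0x0939DF
s_1 = Round(s_0, k_0) = 0x9DFD04
s_2 = Round(s_1, k_1) = 0xD04E86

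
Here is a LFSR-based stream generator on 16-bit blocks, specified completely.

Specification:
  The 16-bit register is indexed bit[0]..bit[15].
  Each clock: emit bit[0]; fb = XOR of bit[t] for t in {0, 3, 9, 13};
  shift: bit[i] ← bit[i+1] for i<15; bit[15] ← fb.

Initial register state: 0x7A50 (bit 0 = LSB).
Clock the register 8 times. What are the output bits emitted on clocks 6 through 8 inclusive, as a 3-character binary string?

010

reg_0 = 0x7A50
clock 1: out=0, reg = 0x3D28
clock 2: out=0, reg = 0x1E94
clock 3: out=0, reg = 0x8F4A
clock 4: out=0, reg = 0x47A5
clock 5: out=1, reg = 0x23D2
clock 6: out=0, reg = 0x11E9
clock 7: out=1, reg = 0x08F4
clock 8: out=0, reg = 0x047A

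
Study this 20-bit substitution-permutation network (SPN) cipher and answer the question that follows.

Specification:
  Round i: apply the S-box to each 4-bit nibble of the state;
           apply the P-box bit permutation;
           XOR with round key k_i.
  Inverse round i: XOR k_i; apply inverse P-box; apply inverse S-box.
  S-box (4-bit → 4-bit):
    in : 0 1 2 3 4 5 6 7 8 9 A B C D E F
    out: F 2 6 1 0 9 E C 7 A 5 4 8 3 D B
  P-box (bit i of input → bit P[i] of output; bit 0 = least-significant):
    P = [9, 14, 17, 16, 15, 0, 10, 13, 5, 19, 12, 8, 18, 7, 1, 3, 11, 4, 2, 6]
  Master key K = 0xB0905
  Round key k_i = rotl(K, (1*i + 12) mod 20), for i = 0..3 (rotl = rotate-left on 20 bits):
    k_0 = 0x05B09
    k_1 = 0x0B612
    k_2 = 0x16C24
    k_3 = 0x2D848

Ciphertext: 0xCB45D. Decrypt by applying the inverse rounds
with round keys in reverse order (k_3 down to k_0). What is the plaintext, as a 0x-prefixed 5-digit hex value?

s_0 = ciphertext = 0xCB45D
s_1 = InvRound(s_0, k_3) = 0x83162
s_2 = InvRound(s_1, k_2) = 0xEB6B9
s_3 = InvRound(s_2, k_1) = 0x40D1B
s_4 = InvRound(s_3, k_0) = 0x1ABBD

0x1ABBD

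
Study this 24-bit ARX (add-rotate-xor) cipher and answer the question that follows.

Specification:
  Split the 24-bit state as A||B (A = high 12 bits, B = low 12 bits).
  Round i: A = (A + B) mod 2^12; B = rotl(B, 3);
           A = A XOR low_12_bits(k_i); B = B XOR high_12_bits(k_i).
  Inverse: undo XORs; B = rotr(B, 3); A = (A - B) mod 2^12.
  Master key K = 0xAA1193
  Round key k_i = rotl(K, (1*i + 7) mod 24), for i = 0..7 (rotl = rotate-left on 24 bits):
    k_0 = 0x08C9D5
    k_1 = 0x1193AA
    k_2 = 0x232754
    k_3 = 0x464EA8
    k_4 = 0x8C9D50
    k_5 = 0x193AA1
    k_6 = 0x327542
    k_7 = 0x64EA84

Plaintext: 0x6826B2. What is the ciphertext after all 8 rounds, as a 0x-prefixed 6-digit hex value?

0x7F85BA

s_0 = plaintext = 0x6826B2
s_1 = Round(s_0, k_0) = 0x4E151F
s_2 = Round(s_1, k_1) = 0x9AA9E3
s_3 = Round(s_2, k_2) = 0x4D9D2E
s_4 = Round(s_3, k_3) = 0xCAFD12
s_5 = Round(s_4, k_4) = 0x49105F
s_6 = Round(s_5, k_5) = 0xE5136B
s_7 = Round(s_6, k_6) = 0x4FE87E
s_8 = Round(s_7, k_7) = 0x7F85BA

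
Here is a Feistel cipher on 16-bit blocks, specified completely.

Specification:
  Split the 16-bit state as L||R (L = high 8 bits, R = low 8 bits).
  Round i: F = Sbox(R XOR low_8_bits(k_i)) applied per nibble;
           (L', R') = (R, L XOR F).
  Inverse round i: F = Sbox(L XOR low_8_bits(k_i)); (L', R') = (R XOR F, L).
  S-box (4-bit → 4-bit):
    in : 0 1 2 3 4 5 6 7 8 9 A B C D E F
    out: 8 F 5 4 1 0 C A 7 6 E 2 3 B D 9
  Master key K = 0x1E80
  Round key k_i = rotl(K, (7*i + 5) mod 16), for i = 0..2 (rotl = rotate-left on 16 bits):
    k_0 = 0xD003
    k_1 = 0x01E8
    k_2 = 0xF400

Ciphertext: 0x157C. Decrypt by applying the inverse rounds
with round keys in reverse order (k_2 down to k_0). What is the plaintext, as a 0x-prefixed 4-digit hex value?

0x36D4

s_0 = ciphertext = 0x157C
s_1 = InvRound(s_0, k_2) = 0x8C15
s_2 = InvRound(s_1, k_1) = 0xD48C
s_3 = InvRound(s_2, k_0) = 0x36D4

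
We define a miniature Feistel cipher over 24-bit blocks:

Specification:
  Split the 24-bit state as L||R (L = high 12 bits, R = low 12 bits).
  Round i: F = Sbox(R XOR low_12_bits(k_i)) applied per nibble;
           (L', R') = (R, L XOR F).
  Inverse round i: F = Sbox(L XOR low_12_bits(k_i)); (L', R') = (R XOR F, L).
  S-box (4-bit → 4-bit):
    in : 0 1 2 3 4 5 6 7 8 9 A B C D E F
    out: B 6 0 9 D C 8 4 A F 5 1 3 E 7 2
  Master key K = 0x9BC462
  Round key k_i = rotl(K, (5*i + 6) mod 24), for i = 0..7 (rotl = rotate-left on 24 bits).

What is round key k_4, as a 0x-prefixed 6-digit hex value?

K = 0x9BC462
k_0 = rotl(K, (5*0+6) mod 24) = rotl(K, 6) = 0xF118A6
k_1 = rotl(K, (5*1+6) mod 24) = rotl(K, 11) = 0x2314DE
k_2 = rotl(K, (5*2+6) mod 24) = rotl(K, 16) = 0x629BC4
k_3 = rotl(K, (5*3+6) mod 24) = rotl(K, 21) = 0x53788C
k_4 = rotl(K, (5*4+6) mod 24) = rotl(K, 2) = 0x6F118A

0x6F118A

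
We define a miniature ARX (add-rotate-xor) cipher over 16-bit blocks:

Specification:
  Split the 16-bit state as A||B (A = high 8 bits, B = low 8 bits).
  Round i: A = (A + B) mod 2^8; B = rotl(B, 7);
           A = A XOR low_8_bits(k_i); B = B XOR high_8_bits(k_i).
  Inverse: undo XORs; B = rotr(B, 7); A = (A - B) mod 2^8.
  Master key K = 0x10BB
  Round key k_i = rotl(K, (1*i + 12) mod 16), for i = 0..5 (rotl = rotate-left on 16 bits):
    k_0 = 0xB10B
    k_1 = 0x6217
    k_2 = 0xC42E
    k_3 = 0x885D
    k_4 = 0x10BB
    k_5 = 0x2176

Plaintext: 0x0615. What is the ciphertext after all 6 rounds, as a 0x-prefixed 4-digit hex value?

s_0 = plaintext = 0x0615
s_1 = Round(s_0, k_0) = 0x103B
s_2 = Round(s_1, k_1) = 0x5CFF
s_3 = Round(s_2, k_2) = 0x753B
s_4 = Round(s_3, k_3) = 0xED15
s_5 = Round(s_4, k_4) = 0xB99A
s_6 = Round(s_5, k_5) = 0x256C

0x256C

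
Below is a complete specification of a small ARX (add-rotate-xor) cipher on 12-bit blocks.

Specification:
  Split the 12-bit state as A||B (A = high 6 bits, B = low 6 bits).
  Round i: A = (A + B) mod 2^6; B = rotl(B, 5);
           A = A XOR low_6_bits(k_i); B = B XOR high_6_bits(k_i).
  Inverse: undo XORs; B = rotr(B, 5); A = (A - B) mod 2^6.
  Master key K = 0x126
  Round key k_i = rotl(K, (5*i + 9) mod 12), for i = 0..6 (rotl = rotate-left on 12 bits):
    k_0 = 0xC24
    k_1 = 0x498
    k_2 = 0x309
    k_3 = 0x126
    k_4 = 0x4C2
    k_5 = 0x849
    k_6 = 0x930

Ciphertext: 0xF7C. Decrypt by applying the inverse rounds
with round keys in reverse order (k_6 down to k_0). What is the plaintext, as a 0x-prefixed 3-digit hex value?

0x6F0

s_0 = ciphertext = 0xF7C
s_1 = InvRound(s_0, k_6) = 0x770
s_2 = InvRound(s_1, k_5) = 0xCA2
s_3 = InvRound(s_2, k_4) = 0x363
s_4 = InvRound(s_3, k_3) = 0x70F
s_5 = InvRound(s_4, k_2) = 0x3C6
s_6 = InvRound(s_5, k_1) = 0xBE8
s_7 = InvRound(s_6, k_0) = 0x6F0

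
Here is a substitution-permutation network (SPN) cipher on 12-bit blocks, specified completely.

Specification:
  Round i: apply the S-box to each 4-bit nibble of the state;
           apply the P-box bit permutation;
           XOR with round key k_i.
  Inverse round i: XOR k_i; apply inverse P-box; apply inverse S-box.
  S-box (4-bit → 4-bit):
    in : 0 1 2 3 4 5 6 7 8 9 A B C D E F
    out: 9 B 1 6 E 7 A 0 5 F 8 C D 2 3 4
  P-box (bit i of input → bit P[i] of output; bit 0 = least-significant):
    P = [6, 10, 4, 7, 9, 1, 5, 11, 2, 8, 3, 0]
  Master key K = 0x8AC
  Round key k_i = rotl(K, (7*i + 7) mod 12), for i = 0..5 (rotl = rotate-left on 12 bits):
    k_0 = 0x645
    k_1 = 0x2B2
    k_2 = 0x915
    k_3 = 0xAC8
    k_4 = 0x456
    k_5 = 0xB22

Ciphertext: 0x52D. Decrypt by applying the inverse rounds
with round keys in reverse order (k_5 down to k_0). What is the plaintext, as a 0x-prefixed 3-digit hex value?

s_0 = ciphertext = 0x52D
s_1 = InvRound(s_0, k_5) = 0xC1D
s_2 = InvRound(s_1, k_4) = 0xB62
s_3 = InvRound(s_2, k_3) = 0x33A
s_4 = InvRound(s_3, k_2) = 0xC97
s_5 = InvRound(s_4, k_1) = 0x0CD
s_6 = InvRound(s_5, k_0) = 0xF26

0xF26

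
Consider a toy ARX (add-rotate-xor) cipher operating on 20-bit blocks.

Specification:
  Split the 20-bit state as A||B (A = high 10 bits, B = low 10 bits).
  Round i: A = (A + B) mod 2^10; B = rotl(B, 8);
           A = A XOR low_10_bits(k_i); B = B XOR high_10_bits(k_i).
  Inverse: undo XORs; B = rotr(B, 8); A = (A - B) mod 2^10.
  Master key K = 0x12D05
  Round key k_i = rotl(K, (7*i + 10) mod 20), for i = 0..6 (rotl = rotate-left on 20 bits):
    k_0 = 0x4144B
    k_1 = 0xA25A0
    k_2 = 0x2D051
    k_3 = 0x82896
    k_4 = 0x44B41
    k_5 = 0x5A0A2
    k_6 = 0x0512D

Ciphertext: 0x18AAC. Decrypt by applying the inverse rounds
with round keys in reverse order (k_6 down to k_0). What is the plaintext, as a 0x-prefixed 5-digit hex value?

s_0 = ciphertext = 0x18AAC
s_1 = InvRound(s_0, k_6) = 0x9B6E2
s_2 = InvRound(s_1, k_5) = 0x2922B
s_3 = InvRound(s_2, k_4) = 0xBF8E7
s_4 = InvRound(s_3, k_3) = 0xACBB6
s_5 = InvRound(s_4, k_2) = 0xB600B
s_6 = InvRound(s_5, k_1) = 0x5BA0A
s_7 = InvRound(s_6, k_0) = 0x3983F

0x3983F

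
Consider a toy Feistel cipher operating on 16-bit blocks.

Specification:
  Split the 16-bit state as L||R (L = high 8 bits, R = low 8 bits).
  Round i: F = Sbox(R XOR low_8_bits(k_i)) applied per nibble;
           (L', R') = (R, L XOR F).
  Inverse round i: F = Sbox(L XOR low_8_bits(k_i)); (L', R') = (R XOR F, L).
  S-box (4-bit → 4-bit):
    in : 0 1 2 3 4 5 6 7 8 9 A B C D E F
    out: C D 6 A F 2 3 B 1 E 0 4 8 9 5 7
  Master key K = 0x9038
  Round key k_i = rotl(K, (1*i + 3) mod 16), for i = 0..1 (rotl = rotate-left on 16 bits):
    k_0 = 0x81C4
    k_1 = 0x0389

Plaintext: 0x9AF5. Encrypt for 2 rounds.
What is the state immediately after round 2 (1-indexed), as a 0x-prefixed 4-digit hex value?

s_0 = plaintext = 0x9AF5
s_1 = Round(s_0, k_0) = 0xF537
s_2 = Round(s_1, k_1) = 0x37B0

0x37B0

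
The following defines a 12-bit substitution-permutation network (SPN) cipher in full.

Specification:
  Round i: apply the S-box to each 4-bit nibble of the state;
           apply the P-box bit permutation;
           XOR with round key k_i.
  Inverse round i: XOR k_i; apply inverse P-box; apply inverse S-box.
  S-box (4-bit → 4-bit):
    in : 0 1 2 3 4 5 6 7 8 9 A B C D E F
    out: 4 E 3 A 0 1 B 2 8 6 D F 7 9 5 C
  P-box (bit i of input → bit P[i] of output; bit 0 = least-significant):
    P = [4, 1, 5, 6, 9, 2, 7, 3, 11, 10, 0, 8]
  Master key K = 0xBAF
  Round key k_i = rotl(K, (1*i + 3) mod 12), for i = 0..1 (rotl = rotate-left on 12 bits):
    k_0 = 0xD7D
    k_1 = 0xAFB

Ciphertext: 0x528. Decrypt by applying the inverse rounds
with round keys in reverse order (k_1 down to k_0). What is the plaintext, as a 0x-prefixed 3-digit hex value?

0x9A2

s_0 = ciphertext = 0x528
s_1 = InvRound(s_0, k_1) = 0xBE6
s_2 = InvRound(s_1, k_0) = 0x9A2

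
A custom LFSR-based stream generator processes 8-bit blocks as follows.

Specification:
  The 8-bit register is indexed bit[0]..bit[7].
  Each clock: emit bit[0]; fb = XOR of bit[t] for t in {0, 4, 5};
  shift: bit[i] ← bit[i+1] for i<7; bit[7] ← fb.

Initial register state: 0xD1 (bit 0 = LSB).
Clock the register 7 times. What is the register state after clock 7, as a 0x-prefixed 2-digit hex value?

reg_0 = 0xD1
clock 1: out=1, reg = 0x68
clock 2: out=0, reg = 0xB4
clock 3: out=0, reg = 0x5A
clock 4: out=0, reg = 0xAD
clock 5: out=1, reg = 0x56
clock 6: out=0, reg = 0xAB
clock 7: out=1, reg = 0x55

0x55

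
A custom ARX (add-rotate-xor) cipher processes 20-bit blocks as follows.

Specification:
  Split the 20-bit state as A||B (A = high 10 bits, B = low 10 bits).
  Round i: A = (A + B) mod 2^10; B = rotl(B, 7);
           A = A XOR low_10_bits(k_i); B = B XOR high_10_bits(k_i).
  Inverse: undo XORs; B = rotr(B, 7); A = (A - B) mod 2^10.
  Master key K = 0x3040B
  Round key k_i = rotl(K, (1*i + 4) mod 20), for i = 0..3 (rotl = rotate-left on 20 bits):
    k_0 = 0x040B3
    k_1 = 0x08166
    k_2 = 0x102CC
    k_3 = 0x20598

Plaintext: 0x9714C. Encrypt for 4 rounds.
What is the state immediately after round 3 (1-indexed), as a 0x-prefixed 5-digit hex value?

s_0 = plaintext = 0x9714C
s_1 = Round(s_0, k_0) = 0xC6E39
s_2 = Round(s_1, k_1) = 0x0C8E7
s_3 = Round(s_2, k_2) = 0xF57DC
s_4 = Round(s_3, k_3) = 0x8A6FA

0xF57DC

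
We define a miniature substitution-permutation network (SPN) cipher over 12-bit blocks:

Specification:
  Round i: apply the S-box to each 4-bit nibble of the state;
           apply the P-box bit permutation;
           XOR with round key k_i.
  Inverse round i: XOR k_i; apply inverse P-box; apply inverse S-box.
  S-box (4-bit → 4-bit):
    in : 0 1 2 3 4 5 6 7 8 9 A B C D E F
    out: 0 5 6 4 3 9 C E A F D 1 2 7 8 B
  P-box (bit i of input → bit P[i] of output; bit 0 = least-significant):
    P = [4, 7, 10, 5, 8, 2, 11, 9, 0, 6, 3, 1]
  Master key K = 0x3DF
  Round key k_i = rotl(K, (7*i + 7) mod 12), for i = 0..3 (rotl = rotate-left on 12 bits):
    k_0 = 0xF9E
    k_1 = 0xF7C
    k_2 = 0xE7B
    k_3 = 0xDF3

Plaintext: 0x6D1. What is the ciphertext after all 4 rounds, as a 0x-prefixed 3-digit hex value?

s_0 = plaintext = 0x6D1
s_1 = Round(s_0, k_0) = 0x280
s_2 = Round(s_1, k_1) = 0xD30
s_3 = Round(s_2, k_2) = 0x632
s_4 = Round(s_3, k_3) = 0x179

0x179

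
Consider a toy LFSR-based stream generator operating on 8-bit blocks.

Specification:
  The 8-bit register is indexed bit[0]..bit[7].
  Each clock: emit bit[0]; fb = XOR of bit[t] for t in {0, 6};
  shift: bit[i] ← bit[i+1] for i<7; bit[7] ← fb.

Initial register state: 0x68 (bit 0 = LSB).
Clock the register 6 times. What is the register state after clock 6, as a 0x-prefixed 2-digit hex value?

0x75

reg_0 = 0x68
clock 1: out=0, reg = 0xB4
clock 2: out=0, reg = 0x5A
clock 3: out=0, reg = 0xAD
clock 4: out=1, reg = 0xD6
clock 5: out=0, reg = 0xEB
clock 6: out=1, reg = 0x75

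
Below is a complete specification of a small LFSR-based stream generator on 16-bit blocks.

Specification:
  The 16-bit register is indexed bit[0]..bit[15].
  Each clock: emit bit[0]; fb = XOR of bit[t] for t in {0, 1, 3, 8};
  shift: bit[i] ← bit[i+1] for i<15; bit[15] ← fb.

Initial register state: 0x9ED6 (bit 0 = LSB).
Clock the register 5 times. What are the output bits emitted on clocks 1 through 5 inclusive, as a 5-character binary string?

reg_0 = 0x9ED6
clock 1: out=0, reg = 0xCF6B
clock 2: out=1, reg = 0x67B5
clock 3: out=1, reg = 0x33DA
clock 4: out=0, reg = 0x99ED
clock 5: out=1, reg = 0xCCF6

01101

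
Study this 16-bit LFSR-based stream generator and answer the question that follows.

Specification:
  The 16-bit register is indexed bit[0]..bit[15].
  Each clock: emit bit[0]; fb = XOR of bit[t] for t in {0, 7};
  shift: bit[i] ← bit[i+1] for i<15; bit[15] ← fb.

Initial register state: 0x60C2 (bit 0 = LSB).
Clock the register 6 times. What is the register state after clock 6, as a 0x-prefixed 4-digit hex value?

0x0D83

reg_0 = 0x60C2
clock 1: out=0, reg = 0xB061
clock 2: out=1, reg = 0xD830
clock 3: out=0, reg = 0x6C18
clock 4: out=0, reg = 0x360C
clock 5: out=0, reg = 0x1B06
clock 6: out=0, reg = 0x0D83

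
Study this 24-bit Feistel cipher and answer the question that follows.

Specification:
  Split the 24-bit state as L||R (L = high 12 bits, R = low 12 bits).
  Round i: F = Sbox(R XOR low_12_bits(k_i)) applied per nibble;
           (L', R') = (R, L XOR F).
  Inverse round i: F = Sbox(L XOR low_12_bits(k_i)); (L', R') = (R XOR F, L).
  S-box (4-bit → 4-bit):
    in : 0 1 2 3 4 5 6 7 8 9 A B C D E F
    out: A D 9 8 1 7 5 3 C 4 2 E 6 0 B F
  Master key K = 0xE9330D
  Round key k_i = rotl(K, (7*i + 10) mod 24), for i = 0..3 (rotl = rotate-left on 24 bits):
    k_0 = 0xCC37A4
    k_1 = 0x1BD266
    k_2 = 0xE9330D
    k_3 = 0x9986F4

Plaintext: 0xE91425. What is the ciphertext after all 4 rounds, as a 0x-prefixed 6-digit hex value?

0x37E265

s_0 = plaintext = 0xE91425
s_1 = Round(s_0, k_0) = 0x42565C
s_2 = Round(s_1, k_1) = 0x65C5A7
s_3 = Round(s_2, k_2) = 0x5A737E
s_4 = Round(s_3, k_3) = 0x37E265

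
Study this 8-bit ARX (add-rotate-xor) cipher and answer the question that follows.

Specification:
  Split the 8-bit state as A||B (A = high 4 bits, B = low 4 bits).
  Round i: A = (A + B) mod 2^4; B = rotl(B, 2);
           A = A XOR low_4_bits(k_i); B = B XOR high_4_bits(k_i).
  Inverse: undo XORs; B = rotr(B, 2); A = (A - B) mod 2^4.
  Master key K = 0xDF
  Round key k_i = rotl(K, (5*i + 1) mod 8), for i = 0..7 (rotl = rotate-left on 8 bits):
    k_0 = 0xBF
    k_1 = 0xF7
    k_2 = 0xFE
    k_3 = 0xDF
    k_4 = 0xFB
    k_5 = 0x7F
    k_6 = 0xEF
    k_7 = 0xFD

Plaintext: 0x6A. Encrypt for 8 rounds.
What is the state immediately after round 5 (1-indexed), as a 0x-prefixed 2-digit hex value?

s_0 = plaintext = 0x6A
s_1 = Round(s_0, k_0) = 0xF1
s_2 = Round(s_1, k_1) = 0x7B
s_3 = Round(s_2, k_2) = 0xC1
s_4 = Round(s_3, k_3) = 0x29
s_5 = Round(s_4, k_4) = 0x09
s_6 = Round(s_5, k_5) = 0x61
s_7 = Round(s_6, k_6) = 0x8A
s_8 = Round(s_7, k_7) = 0xF5

0x09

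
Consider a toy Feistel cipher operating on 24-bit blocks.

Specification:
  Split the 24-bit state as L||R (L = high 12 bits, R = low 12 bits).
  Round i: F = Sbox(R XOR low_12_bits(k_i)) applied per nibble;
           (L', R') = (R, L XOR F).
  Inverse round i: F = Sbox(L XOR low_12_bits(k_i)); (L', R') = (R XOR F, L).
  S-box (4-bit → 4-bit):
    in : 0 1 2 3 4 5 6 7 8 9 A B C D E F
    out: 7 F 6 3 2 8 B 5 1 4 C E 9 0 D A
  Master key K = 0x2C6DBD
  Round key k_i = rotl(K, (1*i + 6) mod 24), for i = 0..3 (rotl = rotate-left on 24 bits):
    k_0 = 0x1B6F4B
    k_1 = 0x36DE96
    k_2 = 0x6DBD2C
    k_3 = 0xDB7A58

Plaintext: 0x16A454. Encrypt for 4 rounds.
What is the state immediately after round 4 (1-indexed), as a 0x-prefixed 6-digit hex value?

0x4E36C1

s_0 = plaintext = 0x16A454
s_1 = Round(s_0, k_0) = 0x454F90
s_2 = Round(s_1, k_1) = 0xF90B2F
s_3 = Round(s_2, k_2) = 0xB2F4E3
s_4 = Round(s_3, k_3) = 0x4E36C1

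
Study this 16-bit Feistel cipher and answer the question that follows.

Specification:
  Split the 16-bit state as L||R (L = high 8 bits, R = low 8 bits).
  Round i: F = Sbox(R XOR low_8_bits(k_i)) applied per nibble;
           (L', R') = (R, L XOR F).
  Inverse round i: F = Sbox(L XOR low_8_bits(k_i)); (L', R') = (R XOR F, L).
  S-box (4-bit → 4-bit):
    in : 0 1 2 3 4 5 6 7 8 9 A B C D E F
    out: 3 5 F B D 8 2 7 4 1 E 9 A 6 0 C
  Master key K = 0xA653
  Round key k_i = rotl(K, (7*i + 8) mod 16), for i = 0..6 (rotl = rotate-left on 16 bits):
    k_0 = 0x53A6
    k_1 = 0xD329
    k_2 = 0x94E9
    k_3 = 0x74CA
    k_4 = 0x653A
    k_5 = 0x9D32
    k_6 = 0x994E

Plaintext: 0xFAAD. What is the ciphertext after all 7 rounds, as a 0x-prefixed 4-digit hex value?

s_0 = plaintext = 0xFAAD
s_1 = Round(s_0, k_0) = 0xADC3
s_2 = Round(s_1, k_1) = 0xC3A3
s_3 = Round(s_2, k_2) = 0xA31D
s_4 = Round(s_3, k_3) = 0x1DC4
s_5 = Round(s_4, k_4) = 0xC4DD
s_6 = Round(s_5, k_5) = 0xDDC8
s_7 = Round(s_6, k_6) = 0xC89F

0xC89F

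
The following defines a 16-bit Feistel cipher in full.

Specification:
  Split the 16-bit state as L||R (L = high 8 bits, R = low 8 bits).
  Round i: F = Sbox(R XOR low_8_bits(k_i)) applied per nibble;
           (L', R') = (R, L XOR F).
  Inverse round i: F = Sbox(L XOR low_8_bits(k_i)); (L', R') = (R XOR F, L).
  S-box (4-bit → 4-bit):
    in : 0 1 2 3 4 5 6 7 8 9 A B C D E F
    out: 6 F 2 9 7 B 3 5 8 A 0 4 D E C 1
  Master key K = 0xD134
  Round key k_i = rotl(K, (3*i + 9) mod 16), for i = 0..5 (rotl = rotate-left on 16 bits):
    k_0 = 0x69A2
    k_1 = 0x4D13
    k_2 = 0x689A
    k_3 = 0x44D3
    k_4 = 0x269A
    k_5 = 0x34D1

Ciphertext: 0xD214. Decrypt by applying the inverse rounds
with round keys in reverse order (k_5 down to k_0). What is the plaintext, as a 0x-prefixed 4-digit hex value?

0x8108

s_0 = ciphertext = 0xD214
s_1 = InvRound(s_0, k_5) = 0x7DD2
s_2 = InvRound(s_1, k_4) = 0x177D
s_3 = InvRound(s_2, k_3) = 0xAA17
s_4 = InvRound(s_3, k_2) = 0x81AA
s_5 = InvRound(s_4, k_1) = 0x0881
s_6 = InvRound(s_5, k_0) = 0x8108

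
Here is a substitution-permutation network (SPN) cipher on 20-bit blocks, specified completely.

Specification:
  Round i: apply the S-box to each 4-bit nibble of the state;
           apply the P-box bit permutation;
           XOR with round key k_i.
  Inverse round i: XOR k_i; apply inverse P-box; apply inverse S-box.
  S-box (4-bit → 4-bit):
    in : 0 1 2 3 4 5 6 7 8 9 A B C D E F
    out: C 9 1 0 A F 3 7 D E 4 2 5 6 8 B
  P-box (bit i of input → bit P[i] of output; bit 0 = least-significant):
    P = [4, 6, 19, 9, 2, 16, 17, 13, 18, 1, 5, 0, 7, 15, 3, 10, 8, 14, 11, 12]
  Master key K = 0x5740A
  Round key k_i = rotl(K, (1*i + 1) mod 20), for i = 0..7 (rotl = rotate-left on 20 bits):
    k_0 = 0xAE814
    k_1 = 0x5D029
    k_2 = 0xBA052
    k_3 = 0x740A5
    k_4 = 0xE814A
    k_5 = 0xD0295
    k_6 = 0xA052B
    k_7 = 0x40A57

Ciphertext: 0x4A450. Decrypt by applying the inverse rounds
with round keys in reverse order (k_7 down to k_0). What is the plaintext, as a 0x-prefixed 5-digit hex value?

0x7C7F3

s_0 = ciphertext = 0x4A450
s_1 = InvRound(s_0, k_7) = 0xA441E
s_2 = InvRound(s_1, k_6) = 0x63022
s_3 = InvRound(s_2, k_5) = 0xE2958
s_4 = InvRound(s_3, k_4) = 0xABBE2
s_5 = InvRound(s_4, k_3) = 0x5BFF9
s_6 = InvRound(s_5, k_2) = 0x885A0
s_7 = InvRound(s_6, k_1) = 0xF81BA
s_8 = InvRound(s_7, k_0) = 0x7C7F3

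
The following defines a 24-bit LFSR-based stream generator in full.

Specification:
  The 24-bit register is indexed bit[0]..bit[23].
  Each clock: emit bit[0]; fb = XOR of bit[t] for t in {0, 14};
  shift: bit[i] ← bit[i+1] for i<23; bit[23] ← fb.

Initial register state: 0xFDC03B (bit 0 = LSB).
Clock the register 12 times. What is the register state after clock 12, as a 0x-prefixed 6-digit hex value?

reg_0 = 0xFDC03B
clock 1: out=1, reg = 0x7EE01D
clock 2: out=1, reg = 0x3F700E
clock 3: out=0, reg = 0x9FB807
clock 4: out=1, reg = 0xCFDC03
clock 5: out=1, reg = 0x67EE01
clock 6: out=1, reg = 0x33F700
clock 7: out=0, reg = 0x99FB80
clock 8: out=0, reg = 0xCCFDC0
clock 9: out=0, reg = 0xE67EE0
clock 10: out=0, reg = 0xF33F70
clock 11: out=0, reg = 0x799FB8
clock 12: out=0, reg = 0x3CCFDC

0x3CCFDC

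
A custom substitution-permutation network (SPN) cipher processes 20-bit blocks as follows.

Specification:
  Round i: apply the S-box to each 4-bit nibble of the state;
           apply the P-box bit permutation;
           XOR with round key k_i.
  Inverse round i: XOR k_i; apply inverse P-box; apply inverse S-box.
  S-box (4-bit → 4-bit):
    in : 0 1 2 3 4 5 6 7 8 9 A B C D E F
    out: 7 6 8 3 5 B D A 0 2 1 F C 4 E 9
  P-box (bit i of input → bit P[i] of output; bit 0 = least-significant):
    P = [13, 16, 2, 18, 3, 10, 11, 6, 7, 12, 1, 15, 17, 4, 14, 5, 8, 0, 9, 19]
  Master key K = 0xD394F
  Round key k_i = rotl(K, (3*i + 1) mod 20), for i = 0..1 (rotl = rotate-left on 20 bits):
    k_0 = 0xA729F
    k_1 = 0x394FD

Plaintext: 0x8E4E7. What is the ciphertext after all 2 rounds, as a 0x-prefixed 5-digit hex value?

0x90DA3

s_0 = plaintext = 0x8E4E7
s_1 = Round(s_0, k_0) = 0xF3E6D
s_2 = Round(s_1, k_1) = 0x90DA3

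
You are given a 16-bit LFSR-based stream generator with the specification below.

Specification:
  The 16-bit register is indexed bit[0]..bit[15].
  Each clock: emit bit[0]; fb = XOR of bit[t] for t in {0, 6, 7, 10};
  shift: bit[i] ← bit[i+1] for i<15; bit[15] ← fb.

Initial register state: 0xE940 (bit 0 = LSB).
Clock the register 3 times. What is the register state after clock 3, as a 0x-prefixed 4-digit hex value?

0xBD28

reg_0 = 0xE940
clock 1: out=0, reg = 0xF4A0
clock 2: out=0, reg = 0x7A50
clock 3: out=0, reg = 0xBD28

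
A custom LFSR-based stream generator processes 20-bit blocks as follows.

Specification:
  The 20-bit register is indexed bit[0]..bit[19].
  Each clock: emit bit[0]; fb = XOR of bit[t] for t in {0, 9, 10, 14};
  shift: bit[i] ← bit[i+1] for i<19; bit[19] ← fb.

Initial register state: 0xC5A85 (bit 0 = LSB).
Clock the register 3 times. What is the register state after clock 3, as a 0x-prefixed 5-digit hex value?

reg_0 = 0xC5A85
clock 1: out=1, reg = 0xE2D42
clock 2: out=0, reg = 0xF16A1
clock 3: out=1, reg = 0xF8B50

0xF8B50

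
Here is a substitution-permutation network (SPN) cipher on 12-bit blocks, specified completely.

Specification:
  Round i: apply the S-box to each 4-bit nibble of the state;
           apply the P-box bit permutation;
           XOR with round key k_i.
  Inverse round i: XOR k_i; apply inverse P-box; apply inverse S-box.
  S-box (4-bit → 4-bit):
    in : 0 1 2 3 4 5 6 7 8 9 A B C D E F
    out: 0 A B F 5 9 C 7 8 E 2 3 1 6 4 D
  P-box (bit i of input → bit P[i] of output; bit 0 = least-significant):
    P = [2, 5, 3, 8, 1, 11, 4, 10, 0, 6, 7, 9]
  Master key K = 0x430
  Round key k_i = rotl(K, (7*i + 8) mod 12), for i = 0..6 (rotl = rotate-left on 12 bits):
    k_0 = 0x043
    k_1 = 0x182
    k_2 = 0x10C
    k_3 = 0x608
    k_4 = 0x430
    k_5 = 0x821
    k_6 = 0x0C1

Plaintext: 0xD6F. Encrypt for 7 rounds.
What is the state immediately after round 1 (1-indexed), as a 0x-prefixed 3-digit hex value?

0x59F

s_0 = plaintext = 0xD6F
s_1 = Round(s_0, k_0) = 0x59F
s_2 = Round(s_1, k_1) = 0xE9F
s_3 = Round(s_2, k_2) = 0xC90
s_4 = Round(s_3, k_3) = 0xA19
s_5 = Round(s_4, k_4) = 0x958
s_6 = Round(s_5, k_5) = 0xFE3
s_7 = Round(s_6, k_6) = 0x37C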